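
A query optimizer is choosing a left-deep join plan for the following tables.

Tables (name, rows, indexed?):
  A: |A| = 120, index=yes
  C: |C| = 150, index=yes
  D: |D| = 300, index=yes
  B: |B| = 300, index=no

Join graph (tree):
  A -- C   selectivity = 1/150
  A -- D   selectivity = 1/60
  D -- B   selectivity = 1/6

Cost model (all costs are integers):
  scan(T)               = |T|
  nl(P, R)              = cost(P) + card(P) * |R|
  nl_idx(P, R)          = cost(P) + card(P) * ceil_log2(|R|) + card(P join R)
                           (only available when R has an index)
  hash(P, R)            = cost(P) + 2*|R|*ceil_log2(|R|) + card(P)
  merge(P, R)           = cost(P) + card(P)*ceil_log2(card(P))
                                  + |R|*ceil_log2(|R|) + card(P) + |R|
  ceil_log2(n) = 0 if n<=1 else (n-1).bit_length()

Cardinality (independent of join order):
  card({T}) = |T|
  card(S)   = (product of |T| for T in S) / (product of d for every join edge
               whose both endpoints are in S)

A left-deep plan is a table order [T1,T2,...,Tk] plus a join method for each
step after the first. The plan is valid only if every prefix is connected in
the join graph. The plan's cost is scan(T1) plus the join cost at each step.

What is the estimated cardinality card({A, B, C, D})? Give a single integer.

Tables in S: A(120), B(300), C(150), D(300)
Edges inside S: A-C(d=150), A-D(d=60), D-B(d=6)
numerator = 120 * 300 * 150 * 300 = 1620000000
denominator = 150 * 60 * 6 = 54000
card(S) = 1620000000 / 54000 = 30000

30000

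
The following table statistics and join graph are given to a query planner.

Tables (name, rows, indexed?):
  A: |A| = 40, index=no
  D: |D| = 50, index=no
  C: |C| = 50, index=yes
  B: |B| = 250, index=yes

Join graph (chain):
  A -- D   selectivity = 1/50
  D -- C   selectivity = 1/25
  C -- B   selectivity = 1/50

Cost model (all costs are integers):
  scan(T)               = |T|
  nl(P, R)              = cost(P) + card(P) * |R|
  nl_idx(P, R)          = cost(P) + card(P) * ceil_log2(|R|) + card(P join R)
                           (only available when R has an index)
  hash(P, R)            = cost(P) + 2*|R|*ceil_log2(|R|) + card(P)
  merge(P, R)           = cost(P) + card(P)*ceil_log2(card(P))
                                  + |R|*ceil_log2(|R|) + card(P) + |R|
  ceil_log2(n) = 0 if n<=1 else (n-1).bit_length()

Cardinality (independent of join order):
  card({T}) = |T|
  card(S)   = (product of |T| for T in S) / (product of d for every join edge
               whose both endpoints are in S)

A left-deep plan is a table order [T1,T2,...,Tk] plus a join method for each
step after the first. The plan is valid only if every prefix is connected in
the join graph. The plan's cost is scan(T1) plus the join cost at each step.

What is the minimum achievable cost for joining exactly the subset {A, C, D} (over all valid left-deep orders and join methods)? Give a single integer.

Selinger DP over subsets of {A,C,D}:
  {A}: scan cost=40, card=40
  {D}: scan cost=50, card=50
  {C}: scan cost=50, card=50
  {AD}: card=40; try (A,hash)→580, (D,merge)→670, (D,hash)→680, (A,merge)→680, (D,nl)→2040, (A,nl)→2050; best=580 via (A,hash)
  {CD}: card=100; try (C,nl_idx)→450, (D,hash)→700, (C,hash)→700, (D,merge)→750, (C,merge)→750, (D,nl)→2550 …(+1); best=450 via (C,nl_idx)
  {ACD}: card=80; try (C,nl_idx)→900, (A,hash)→1030, (C,merge)→1210, (C,hash)→1220, (A,merge)→1530, (C,nl)→2580 …(+1); best=900 via (C,nl_idx)

900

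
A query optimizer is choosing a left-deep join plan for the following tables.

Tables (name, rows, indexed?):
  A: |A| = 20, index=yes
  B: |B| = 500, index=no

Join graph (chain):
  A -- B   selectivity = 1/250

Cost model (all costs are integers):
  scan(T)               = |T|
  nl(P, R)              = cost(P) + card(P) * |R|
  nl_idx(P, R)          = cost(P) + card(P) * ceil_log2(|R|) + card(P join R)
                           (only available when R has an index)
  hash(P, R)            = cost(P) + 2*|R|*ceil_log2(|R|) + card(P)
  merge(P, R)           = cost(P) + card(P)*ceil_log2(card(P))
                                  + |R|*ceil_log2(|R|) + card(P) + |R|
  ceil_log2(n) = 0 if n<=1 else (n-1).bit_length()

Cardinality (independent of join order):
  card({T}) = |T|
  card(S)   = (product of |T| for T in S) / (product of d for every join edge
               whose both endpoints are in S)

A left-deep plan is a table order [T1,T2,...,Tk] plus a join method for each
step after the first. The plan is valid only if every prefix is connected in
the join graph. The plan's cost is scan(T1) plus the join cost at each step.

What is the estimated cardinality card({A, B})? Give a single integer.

40

Tables in S: A(20), B(500)
Edges inside S: A-B(d=250)
numerator = 20 * 500 = 10000
denominator = 250 = 250
card(S) = 10000 / 250 = 40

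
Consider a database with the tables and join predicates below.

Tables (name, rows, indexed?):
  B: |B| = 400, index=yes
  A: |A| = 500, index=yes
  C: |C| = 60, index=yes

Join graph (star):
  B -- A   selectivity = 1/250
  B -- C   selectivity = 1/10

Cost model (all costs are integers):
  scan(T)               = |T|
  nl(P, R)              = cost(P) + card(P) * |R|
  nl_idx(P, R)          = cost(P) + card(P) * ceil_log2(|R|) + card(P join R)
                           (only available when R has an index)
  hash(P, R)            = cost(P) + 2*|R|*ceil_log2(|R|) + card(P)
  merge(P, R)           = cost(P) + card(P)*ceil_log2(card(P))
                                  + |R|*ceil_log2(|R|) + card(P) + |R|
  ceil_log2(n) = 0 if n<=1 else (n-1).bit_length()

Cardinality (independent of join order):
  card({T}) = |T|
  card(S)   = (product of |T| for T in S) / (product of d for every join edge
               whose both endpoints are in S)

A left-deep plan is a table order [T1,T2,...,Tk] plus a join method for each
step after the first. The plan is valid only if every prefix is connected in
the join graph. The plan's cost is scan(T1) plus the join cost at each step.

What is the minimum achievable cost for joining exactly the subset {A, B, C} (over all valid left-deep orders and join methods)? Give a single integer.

Selinger DP over subsets of {A,B,C}:
  {B}: scan cost=400, card=400
  {A}: scan cost=500, card=500
  {C}: scan cost=60, card=60
  {AB}: card=800; try (A,nl_idx)→4800, (B,nl_idx)→5800, (B,hash)→8200, (A,merge)→9400, (B,merge)→9500, (A,hash)→9800 …(+2); best=4800 via (A,nl_idx)
  {BC}: card=2400; try (C,hash)→1520, (B,nl_idx)→3000, (B,merge)→4480, (C,merge)→4820, (C,nl_idx)→5200, (B,hash)→7320 …(+2); best=1520 via (C,hash)
  {ABC}: card=4800; try (C,hash)→6320, (A,hash)→12920, (C,merge)→14020, (C,nl_idx)→14400, (A,nl_idx)→27920, (A,merge)→37720 …(+2); best=6320 via (C,hash)

6320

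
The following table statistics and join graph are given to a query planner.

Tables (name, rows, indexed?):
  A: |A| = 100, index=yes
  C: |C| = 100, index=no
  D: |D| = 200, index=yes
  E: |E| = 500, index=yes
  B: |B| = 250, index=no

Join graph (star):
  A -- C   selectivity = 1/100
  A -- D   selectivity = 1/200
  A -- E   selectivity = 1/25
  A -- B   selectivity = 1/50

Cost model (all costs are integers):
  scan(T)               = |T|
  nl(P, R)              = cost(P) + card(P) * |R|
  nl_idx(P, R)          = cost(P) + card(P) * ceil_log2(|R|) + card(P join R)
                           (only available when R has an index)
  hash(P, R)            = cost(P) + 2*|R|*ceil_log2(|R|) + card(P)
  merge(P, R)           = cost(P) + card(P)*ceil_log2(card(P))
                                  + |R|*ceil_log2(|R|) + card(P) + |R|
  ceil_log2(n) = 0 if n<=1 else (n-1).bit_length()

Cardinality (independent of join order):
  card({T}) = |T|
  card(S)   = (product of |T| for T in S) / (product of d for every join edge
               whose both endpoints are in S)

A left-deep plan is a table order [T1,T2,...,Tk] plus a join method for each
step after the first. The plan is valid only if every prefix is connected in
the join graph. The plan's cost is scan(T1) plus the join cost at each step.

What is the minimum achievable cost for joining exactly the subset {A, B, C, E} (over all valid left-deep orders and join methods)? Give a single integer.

9800

Selinger DP over subsets of {A,B,C,E}:
  {A}: scan cost=100, card=100
  {C}: scan cost=100, card=100
  {E}: scan cost=500, card=500
  {B}: scan cost=250, card=250
  {AC}: card=100; try (A,nl_idx)→900, (C,hash)→1600, (A,hash)→1600, (C,merge)→1700, (A,merge)→1700, (C,nl)→10100 …(+1); best=900 via (A,nl_idx)
  {AE}: card=2000; try (A,hash)→2400, (E,nl_idx)→3000, (E,merge)→5900, (A,nl_idx)→6000, (A,merge)→6300, (E,hash)→9200 …(+2); best=2400 via (A,hash)
  {AB}: card=500; try (A,hash)→1900, (A,nl_idx)→2500, (B,merge)→3150, (A,merge)→3300, (B,hash)→4200, (B,nl)→25100 …(+1); best=1900 via (A,hash)
  {ACE}: card=2000; try (E,nl_idx)→3800, (C,hash)→5800, (E,merge)→6700, (E,hash)→10000, (C,merge)→27200, (E,nl)→50900 …(+1); best=3800 via (E,nl_idx)
  {ABC}: card=500; try (C,hash)→3800, (B,merge)→3950, (B,hash)→5000, (C,merge)→7700, (B,nl)→25900, (C,nl)→51900; best=3800 via (C,hash)
  {ABE}: card=10000; try (B,hash)→8400, (E,hash)→11400, (E,merge)→11900, (E,nl_idx)→16400, (B,merge)→28650, (E,nl)→251900 …(+1); best=8400 via (B,hash)
  {ABCE}: card=10000; try (B,hash)→9800, (E,hash)→13300, (E,merge)→13800, (E,nl_idx)→18300, (C,hash)→19800, (B,merge)→30050 …(+4); best=9800 via (B,hash)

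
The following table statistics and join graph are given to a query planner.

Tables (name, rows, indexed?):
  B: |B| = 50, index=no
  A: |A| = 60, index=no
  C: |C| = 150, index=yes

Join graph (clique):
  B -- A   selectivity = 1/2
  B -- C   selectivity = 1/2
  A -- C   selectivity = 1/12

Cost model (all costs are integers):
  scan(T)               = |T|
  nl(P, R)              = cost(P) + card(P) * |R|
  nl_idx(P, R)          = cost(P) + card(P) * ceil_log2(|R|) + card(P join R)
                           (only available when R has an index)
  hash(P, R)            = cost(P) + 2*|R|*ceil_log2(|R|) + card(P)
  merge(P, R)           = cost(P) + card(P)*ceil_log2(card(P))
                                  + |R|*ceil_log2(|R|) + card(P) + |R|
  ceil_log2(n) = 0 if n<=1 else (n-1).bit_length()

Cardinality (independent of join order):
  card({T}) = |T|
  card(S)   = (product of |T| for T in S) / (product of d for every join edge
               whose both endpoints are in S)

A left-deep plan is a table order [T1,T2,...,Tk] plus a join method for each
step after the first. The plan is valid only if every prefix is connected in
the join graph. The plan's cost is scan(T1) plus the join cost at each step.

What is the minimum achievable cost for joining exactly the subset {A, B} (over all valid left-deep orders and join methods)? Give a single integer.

720

Selinger DP over subsets of {A,B}:
  {B}: scan cost=50, card=50
  {A}: scan cost=60, card=60
  {AB}: card=1500; try (B,hash)→720, (A,hash)→820, (A,merge)→820, (B,merge)→830, (A,nl)→3050, (B,nl)→3060; best=720 via (B,hash)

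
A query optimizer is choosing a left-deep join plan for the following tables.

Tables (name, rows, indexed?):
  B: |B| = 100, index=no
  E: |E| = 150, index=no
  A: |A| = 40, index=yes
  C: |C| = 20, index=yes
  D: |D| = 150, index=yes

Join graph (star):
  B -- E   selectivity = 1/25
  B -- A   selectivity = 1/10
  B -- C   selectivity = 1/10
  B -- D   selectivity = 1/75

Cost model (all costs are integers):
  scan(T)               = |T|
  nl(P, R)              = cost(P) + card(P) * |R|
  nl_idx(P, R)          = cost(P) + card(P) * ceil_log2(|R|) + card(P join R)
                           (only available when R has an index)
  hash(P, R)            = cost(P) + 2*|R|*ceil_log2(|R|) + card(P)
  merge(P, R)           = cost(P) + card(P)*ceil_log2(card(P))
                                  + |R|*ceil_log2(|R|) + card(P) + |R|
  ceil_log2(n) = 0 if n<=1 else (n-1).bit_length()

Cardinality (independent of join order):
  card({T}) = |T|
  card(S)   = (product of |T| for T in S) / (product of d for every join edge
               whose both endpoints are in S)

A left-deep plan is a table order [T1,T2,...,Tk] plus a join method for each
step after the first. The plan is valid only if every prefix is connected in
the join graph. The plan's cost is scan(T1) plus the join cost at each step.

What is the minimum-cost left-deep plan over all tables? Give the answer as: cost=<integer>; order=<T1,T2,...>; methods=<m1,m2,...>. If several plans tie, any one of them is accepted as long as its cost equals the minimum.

cost=6380; order=B,D,C,A,E; methods=nl_idx,hash,hash,hash

Selinger DP (subsets sized 1..n):
  {B}: scan cost=100, card=100
  {E}: scan cost=150, card=150
  {A}: scan cost=40, card=40
  {C}: scan cost=20, card=20
  {D}: scan cost=150, card=150
  {BE}: card=600; try (B,hash)→1700, (E,merge)→2250, (B,merge)→2300, (E,hash)→2600, (E,nl)→15100, (B,nl)→15150; best=1700 via (B,hash)
  {AB}: card=400; try (A,hash)→680, (A,nl_idx)→1100, (B,merge)→1120, (A,merge)→1180, (B,hash)→1480, (B,nl)→4040 …(+1); best=680 via (A,hash)
  {BC}: card=200; try (C,hash)→400, (C,nl_idx)→800, (B,merge)→940, (C,merge)→1020, (B,hash)→1440, (B,nl)→2020 …(+1); best=400 via (C,hash)
  {BD}: card=200; try (D,nl_idx)→1100, (B,hash)→1700, (D,merge)→2250, (B,merge)→2300, (D,hash)→2600, (D,nl)→15100 …(+1); best=1100 via (D,nl_idx)
  {ABE}: card=2400; try (A,hash)→2780, (E,hash)→3480, (E,merge)→6030, (A,nl_idx)→7700, (A,merge)→8580, (A,nl)→25700 …(+1); best=2780 via (A,hash)
  {BCE}: card=1200; try (C,hash)→2500, (E,hash)→3000, (E,merge)→3550, (C,nl_idx)→5900, (C,merge)→8420, (C,nl)→13700 …(+1); best=2500 via (C,hash)
  {BDE}: card=1200; try (E,hash)→3700, (E,merge)→4250, (D,hash)→4700, (D,nl_idx)→7700, (D,merge)→9650, (E,nl)→31100 …(+1); best=3700 via (E,hash)
  {ABC}: card=800; try (A,hash)→1080, (C,hash)→1280, (A,nl_idx)→2400, (A,merge)→2480, (C,nl_idx)→3480, (C,merge)→4800 …(+2); best=1080 via (A,hash)
  {ABD}: card=800; try (A,hash)→1780, (A,nl_idx)→3100, (A,merge)→3180, (D,hash)→3480, (D,nl_idx)→4680, (D,merge)→6030 …(+2); best=1780 via (A,hash)
  {BCD}: card=400; try (C,hash)→1500, (D,nl_idx)→2400, (C,nl_idx)→2500, (D,hash)→3000, (C,merge)→3020, (D,merge)→3550 …(+2); best=1500 via (C,hash)
  {ABCE}: card=4800; try (A,hash)→4180, (E,hash)→4280, (C,hash)→5380, (E,merge)→11230, (A,nl_idx)→14500, (A,merge)→17180 …(+5); best=4180 via (A,hash)
  {ABDE}: card=4800; try (E,hash)→4980, (A,hash)→5380, (D,hash)→7580, (E,merge)→11930, (A,nl_idx)→15700, (A,merge)→18380 …(+5); best=4980 via (E,hash)
  {BCDE}: card=2400; try (E,hash)→4300, (C,hash)→5100, (D,hash)→6100, (E,merge)→6850, (C,nl_idx)→12100, (D,nl_idx)→14500 …(+5); best=4300 via (E,hash)
  {ABCD}: card=1600; try (A,hash)→2380, (C,hash)→2780, (D,hash)→4280, (A,nl_idx)→5500, (A,merge)→5780, (C,nl_idx)→7380 …(+6); best=2380 via (A,hash)
  {ABCDE}: card=9600; try (E,hash)→6380, (A,hash)→7180, (C,hash)→9980, (D,hash)→11380, (E,merge)→22930, (A,nl_idx)→28300 …(+9); best=6380 via (E,hash)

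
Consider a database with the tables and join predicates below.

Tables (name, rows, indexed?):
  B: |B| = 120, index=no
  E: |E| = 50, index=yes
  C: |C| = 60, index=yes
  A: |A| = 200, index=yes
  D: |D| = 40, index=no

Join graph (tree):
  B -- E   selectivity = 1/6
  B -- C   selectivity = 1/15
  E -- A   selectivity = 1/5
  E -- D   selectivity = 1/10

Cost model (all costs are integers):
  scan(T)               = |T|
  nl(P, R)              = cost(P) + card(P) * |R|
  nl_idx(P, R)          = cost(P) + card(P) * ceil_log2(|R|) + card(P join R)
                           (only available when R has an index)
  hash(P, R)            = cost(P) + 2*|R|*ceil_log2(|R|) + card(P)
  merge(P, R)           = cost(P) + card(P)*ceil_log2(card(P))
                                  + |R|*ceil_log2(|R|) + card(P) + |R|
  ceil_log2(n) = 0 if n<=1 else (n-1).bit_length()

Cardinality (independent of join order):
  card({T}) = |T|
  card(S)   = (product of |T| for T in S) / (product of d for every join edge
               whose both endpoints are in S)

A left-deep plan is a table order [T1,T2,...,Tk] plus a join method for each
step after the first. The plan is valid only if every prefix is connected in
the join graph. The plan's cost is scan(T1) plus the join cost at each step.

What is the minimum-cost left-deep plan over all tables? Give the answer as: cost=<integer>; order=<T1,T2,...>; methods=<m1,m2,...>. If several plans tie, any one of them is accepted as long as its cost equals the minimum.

cost=25720; order=B,C,E,D,A; methods=hash,hash,hash,hash

Selinger DP (subsets sized 1..n):
  {B}: scan cost=120, card=120
  {E}: scan cost=50, card=50
  {C}: scan cost=60, card=60
  {A}: scan cost=200, card=200
  {D}: scan cost=40, card=40
  {BE}: card=1000; try (E,hash)→840, (B,merge)→1360, (E,merge)→1430, (B,hash)→1780, (E,nl_idx)→1840, (B,nl)→6050 …(+1); best=840 via (E,hash)
  {BC}: card=480; try (C,hash)→960, (C,nl_idx)→1320, (B,merge)→1440, (C,merge)→1500, (B,hash)→1800, (B,nl)→7260 …(+1); best=960 via (C,hash)
  {AE}: card=2000; try (E,hash)→1000, (A,merge)→2200, (E,merge)→2350, (A,nl_idx)→2450, (A,hash)→3300, (E,nl_idx)→3400 …(+2); best=1000 via (E,hash)
  {DE}: card=200; try (E,nl_idx)→480, (D,hash)→580, (E,merge)→670, (E,hash)→680, (D,merge)→680, (E,nl)→2040 …(+1); best=480 via (E,nl_idx)
  {BCE}: card=4000; try (E,hash)→2040, (C,hash)→2560, (E,merge)→6110, (E,nl_idx)→7840, (C,nl_idx)→10840, (C,merge)→12260 …(+2); best=2040 via (E,hash)
  {ABE}: card=40000; try (B,hash)→4680, (A,hash)→5040, (A,merge)→13640, (B,merge)→25960, (A,nl_idx)→48840, (A,nl)→200840 …(+1); best=4680 via (B,hash)
  {BDE}: card=4000; try (D,hash)→2320, (B,hash)→2360, (B,merge)→3240, (D,merge)→12120, (B,nl)→24480, (D,nl)→40840; best=2320 via (D,hash)
  {ADE}: card=8000; try (D,hash)→3480, (A,hash)→3880, (A,merge)→4080, (A,nl_idx)→10080, (D,merge)→25280, (A,nl)→40480 …(+1); best=3480 via (D,hash)
  {ABCE}: card=160000; try (A,hash)→9240, (C,hash)→45400, (A,merge)→55840, (A,nl_idx)→194040, (C,nl_idx)→404680, (C,merge)→685100 …(+2); best=9240 via (A,hash)
  {BCDE}: card=16000; try (D,hash)→6520, (C,hash)→7040, (C,nl_idx)→42320, (D,merge)→54320, (C,merge)→54740, (D,nl)→162040 …(+1); best=6520 via (D,hash)
  {ABDE}: card=160000; try (A,hash)→9520, (B,hash)→13160, (D,hash)→45160, (A,merge)→56120, (B,merge)→116440, (A,nl_idx)→194320 …(+4); best=9520 via (A,hash)
  {ABCDE}: card=640000; try (A,hash)→25720, (D,hash)→169720, (C,hash)→170240, (A,merge)→248320, (A,nl_idx)→774520, (C,nl_idx)→1609520 …(+5); best=25720 via (A,hash)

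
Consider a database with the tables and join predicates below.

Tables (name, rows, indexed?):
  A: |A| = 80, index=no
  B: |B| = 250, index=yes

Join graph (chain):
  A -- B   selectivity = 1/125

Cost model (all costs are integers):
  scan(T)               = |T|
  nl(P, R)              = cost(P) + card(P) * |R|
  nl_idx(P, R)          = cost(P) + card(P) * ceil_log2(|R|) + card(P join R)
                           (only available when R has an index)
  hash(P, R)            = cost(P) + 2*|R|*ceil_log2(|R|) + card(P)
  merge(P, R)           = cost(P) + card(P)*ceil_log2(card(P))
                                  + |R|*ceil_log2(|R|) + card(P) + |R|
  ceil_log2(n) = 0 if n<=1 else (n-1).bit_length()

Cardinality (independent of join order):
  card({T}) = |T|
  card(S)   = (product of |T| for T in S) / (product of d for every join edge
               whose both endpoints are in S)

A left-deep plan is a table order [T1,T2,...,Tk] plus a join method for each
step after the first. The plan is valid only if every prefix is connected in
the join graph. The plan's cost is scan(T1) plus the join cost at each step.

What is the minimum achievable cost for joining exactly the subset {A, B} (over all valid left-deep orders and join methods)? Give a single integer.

880

Selinger DP over subsets of {A,B}:
  {A}: scan cost=80, card=80
  {B}: scan cost=250, card=250
  {AB}: card=160; try (B,nl_idx)→880, (A,hash)→1620, (B,merge)→2970, (A,merge)→3140, (B,hash)→4160, (B,nl)→20080 …(+1); best=880 via (B,nl_idx)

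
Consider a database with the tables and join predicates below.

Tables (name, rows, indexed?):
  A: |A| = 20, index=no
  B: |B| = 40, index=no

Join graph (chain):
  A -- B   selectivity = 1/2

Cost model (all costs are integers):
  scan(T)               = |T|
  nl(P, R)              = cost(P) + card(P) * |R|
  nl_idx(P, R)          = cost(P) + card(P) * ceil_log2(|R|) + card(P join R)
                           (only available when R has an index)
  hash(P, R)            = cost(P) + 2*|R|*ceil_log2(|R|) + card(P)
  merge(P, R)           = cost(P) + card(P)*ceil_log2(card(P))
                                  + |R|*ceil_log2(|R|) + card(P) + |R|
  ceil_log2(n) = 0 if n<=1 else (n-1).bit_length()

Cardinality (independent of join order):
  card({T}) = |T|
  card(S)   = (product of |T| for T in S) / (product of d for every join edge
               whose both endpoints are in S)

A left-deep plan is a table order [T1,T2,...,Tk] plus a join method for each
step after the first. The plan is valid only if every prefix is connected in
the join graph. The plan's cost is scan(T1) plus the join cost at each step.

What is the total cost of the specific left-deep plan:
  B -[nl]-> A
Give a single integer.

step 1: scan B: cost=40, card=40
step 2: join A via nl
    card(P join A) = 40*20/(2) = 400
    cost = 40 + 40*20 = 840

840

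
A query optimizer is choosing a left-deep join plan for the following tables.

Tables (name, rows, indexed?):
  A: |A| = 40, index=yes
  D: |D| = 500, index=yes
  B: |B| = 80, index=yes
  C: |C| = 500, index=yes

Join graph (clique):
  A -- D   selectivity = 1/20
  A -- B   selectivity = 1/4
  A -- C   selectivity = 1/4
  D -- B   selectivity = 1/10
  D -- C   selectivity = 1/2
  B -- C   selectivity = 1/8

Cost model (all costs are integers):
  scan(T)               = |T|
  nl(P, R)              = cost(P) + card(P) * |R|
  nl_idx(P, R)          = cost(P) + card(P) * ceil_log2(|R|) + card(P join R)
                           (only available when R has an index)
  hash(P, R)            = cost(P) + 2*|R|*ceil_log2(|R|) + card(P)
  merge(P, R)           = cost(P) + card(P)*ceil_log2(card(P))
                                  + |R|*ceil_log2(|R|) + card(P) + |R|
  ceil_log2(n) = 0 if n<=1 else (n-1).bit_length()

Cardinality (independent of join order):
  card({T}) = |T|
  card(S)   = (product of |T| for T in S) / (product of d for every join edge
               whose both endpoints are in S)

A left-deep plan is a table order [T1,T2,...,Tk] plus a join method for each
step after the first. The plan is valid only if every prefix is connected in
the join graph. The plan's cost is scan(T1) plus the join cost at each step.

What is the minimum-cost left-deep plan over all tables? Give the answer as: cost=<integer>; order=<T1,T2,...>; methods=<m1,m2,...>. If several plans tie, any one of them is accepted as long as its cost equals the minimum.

cost=14520; order=A,D,B,C; methods=nl_idx,hash,hash

Selinger DP (subsets sized 1..n):
  {A}: scan cost=40, card=40
  {D}: scan cost=500, card=500
  {B}: scan cost=80, card=80
  {C}: scan cost=500, card=500
  {AD}: card=1000; try (D,nl_idx)→1400, (A,hash)→1480, (A,nl_idx)→4500, (D,merge)→5320, (A,merge)→5780, (D,hash)→9080 …(+2); best=1400 via (D,nl_idx)
  {AB}: card=800; try (A,hash)→640, (B,merge)→960, (A,merge)→1000, (B,nl_idx)→1120, (B,hash)→1200, (A,nl_idx)→1360 …(+2); best=640 via (A,hash)
  {AC}: card=5000; try (A,hash)→1480, (C,merge)→5320, (C,nl_idx)→5400, (A,merge)→5780, (A,nl_idx)→8500, (C,hash)→9080 …(+2); best=1480 via (A,hash)
  {BD}: card=4000; try (B,hash)→2120, (D,nl_idx)→4800, (D,merge)→5720, (B,merge)→6140, (B,nl_idx)→8000, (D,hash)→9160 …(+2); best=2120 via (B,hash)
  {CD}: card=125000; try (D,hash)→10000, (C,hash)→10000, (D,merge)→10500, (C,merge)→10500, (D,nl_idx)→130000, (C,nl_idx)→130000 …(+2); best=10000 via (D,hash)
  {BC}: card=5000; try (B,hash)→2120, (C,merge)→5720, (C,nl_idx)→5800, (B,merge)→6140, (B,nl_idx)→9000, (C,hash)→9160 …(+2); best=2120 via (B,hash)
  {ABD}: card=2000; try (B,hash)→3520, (A,hash)→6600, (D,nl_idx)→9840, (B,nl_idx)→10400, (D,hash)→10440, (B,merge)→13040 …(+6); best=3520 via (B,hash)
  {ACD}: card=62500; try (C,hash)→11400, (D,hash)→15480, (C,merge)→17400, (C,nl_idx)→72900, (D,merge)→76480, (D,nl_idx)→108980 …(+6); best=11400 via (C,hash)
  {ABC}: card=12500; try (B,hash)→7600, (A,hash)→7600, (C,hash)→10440, (C,merge)→14440, (C,nl_idx)→20340, (A,nl_idx)→44620 …(+6); best=7600 via (B,hash)
  {BCD}: card=125000; try (C,hash)→15120, (D,hash)→16120, (C,merge)→59120, (D,merge)→77120, (B,hash)→136120, (C,nl_idx)→163120 …(+6); best=15120 via (C,hash)
  {ABCD}: card=15625; try (C,hash)→14520, (D,hash)→29100, (C,merge)→32520, (C,nl_idx)→37145, (B,hash)→75020, (D,nl_idx)→135725 …(+10); best=14520 via (C,hash)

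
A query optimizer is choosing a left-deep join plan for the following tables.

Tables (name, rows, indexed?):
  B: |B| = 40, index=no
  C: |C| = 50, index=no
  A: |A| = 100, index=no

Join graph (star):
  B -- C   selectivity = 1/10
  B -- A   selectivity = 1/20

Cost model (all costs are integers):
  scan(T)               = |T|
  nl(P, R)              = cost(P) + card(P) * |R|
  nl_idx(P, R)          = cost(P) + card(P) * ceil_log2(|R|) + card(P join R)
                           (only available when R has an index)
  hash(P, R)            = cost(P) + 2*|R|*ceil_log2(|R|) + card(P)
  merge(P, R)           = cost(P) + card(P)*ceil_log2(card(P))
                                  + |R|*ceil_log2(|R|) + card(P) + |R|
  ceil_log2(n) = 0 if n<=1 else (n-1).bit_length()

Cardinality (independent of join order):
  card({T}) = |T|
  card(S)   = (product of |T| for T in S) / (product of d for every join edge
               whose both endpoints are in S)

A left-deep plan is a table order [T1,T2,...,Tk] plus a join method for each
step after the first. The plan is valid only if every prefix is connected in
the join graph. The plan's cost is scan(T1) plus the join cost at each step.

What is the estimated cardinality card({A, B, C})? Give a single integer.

Tables in S: A(100), B(40), C(50)
Edges inside S: B-C(d=10), B-A(d=20)
numerator = 100 * 40 * 50 = 200000
denominator = 10 * 20 = 200
card(S) = 200000 / 200 = 1000

1000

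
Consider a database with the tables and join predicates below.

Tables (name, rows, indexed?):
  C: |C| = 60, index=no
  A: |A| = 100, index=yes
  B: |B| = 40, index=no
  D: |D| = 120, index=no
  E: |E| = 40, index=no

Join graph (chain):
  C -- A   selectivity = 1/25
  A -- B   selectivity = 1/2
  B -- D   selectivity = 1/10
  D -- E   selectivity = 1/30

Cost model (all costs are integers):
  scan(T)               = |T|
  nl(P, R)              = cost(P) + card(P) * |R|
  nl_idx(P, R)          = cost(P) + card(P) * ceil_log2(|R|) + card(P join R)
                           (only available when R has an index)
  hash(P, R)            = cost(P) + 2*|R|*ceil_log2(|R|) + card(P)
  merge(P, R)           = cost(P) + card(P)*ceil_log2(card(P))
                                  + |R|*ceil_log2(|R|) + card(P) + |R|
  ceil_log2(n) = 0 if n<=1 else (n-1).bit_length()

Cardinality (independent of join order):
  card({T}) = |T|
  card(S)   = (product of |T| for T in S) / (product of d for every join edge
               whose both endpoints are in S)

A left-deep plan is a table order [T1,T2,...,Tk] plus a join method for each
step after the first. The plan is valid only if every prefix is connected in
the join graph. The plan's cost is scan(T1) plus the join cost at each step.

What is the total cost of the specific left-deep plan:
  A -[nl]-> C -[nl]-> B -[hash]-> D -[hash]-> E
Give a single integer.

step 1: scan A: cost=100, card=100
step 2: join C via nl
    card(P join C) = 100*60/(25) = 240
    cost = 100 + 100*60 = 6100
step 3: join B via nl
    card(P join B) = 240*40/(2) = 4800
    cost = 6100 + 240*40 = 15700
step 4: join D via hash
    card(P join D) = 4800*120/(10) = 57600
    cost = 15700 + 2*120*7 + 4800 = 22180
step 5: join E via hash
    card(P join E) = 57600*40/(30) = 76800
    cost = 22180 + 2*40*6 + 57600 = 80260

80260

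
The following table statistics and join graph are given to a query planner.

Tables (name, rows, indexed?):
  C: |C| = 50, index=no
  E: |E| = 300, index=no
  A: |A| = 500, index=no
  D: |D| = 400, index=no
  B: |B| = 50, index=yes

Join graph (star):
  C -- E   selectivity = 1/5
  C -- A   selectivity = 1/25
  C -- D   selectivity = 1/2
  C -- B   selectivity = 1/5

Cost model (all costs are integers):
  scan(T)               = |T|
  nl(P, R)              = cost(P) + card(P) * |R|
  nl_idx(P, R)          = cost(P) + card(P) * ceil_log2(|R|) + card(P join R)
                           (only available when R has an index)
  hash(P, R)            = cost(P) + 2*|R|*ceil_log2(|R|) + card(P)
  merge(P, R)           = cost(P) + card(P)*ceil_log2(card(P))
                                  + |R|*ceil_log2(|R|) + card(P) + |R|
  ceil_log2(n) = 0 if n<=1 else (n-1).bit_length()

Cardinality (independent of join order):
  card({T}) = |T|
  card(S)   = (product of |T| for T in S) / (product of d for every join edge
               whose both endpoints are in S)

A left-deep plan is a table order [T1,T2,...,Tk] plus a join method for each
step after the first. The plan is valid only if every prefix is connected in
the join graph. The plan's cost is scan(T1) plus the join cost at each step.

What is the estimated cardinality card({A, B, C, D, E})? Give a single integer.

120000000

Tables in S: A(500), B(50), C(50), D(400), E(300)
Edges inside S: C-E(d=5), C-A(d=25), C-D(d=2), C-B(d=5)
numerator = 500 * 50 * 50 * 400 * 300 = 150000000000
denominator = 5 * 25 * 2 * 5 = 1250
card(S) = 150000000000 / 1250 = 120000000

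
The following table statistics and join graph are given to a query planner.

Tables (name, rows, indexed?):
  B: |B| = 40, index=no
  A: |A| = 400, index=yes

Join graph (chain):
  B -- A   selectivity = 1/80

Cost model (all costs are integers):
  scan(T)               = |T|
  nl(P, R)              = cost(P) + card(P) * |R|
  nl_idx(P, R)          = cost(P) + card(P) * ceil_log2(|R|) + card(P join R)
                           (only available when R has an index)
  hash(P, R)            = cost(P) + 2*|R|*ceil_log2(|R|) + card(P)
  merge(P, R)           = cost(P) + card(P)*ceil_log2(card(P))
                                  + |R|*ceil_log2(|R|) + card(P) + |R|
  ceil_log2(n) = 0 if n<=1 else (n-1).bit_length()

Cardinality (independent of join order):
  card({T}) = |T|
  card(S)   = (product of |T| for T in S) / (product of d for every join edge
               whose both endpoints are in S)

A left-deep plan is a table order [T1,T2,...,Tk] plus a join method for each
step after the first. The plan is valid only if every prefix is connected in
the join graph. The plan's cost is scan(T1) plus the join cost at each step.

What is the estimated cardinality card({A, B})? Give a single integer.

200

Tables in S: A(400), B(40)
Edges inside S: B-A(d=80)
numerator = 400 * 40 = 16000
denominator = 80 = 80
card(S) = 16000 / 80 = 200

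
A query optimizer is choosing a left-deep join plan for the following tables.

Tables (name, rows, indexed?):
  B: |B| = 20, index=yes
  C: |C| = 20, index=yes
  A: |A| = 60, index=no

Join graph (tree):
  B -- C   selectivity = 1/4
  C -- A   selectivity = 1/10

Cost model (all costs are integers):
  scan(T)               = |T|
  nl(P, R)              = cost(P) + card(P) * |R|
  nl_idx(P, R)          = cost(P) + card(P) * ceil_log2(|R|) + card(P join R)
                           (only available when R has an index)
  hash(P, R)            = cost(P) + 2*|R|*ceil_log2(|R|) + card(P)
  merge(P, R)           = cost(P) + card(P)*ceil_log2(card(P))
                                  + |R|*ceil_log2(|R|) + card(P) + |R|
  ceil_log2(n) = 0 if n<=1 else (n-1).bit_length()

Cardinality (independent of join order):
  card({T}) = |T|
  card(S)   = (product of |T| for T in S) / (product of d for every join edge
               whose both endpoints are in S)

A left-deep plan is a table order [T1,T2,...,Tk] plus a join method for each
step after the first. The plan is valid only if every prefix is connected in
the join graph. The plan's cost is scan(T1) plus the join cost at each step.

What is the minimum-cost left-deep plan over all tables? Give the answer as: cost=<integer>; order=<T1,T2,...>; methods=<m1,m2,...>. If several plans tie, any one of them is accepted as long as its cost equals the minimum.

Selinger DP (subsets sized 1..n):
  {B}: scan cost=20, card=20
  {C}: scan cost=20, card=20
  {A}: scan cost=60, card=60
  {BC}: card=100; try (C,nl_idx)→220, (B,nl_idx)→220, (C,hash)→240, (B,hash)→240, (C,merge)→260, (B,merge)→260 …(+2); best=220 via (C,nl_idx)
  {AC}: card=120; try (C,hash)→320, (C,nl_idx)→480, (A,merge)→560, (C,merge)→600, (A,hash)→760, (A,nl)→1220 …(+1); best=320 via (C,hash)
  {ABC}: card=600; try (B,hash)→640, (A,hash)→1040, (B,merge)→1400, (A,merge)→1440, (B,nl_idx)→1520, (B,nl)→2720 …(+1); best=640 via (B,hash)

cost=640; order=A,C,B; methods=hash,hash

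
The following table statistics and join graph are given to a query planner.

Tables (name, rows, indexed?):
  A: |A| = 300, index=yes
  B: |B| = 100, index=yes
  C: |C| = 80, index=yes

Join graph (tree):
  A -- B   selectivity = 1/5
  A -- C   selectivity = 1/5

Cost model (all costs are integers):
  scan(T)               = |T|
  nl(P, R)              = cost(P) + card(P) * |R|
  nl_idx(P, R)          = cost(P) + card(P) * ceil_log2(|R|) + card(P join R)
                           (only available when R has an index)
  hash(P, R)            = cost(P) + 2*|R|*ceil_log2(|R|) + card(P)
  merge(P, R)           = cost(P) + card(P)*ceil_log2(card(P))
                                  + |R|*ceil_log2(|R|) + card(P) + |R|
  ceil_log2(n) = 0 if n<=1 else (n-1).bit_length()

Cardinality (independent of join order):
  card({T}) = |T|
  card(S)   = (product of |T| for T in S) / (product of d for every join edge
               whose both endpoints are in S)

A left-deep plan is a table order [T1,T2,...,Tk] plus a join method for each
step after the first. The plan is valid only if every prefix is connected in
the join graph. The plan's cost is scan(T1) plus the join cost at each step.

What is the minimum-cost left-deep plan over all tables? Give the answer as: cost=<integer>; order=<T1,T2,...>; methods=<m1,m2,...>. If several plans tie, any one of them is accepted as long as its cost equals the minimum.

cost=7920; order=A,C,B; methods=hash,hash

Selinger DP (subsets sized 1..n):
  {A}: scan cost=300, card=300
  {B}: scan cost=100, card=100
  {C}: scan cost=80, card=80
  {AB}: card=6000; try (B,hash)→2000, (A,merge)→3900, (B,merge)→4100, (A,hash)→5600, (A,nl_idx)→7000, (B,nl_idx)→8400 …(+2); best=2000 via (B,hash)
  {AC}: card=4800; try (C,hash)→1720, (A,merge)→3720, (C,merge)→3940, (A,hash)→5560, (A,nl_idx)→5600, (C,nl_idx)→7200 …(+2); best=1720 via (C,hash)
  {ABC}: card=96000; try (B,hash)→7920, (C,hash)→9120, (B,merge)→69720, (C,merge)→86640, (B,nl_idx)→131320, (C,nl_idx)→140000 …(+2); best=7920 via (B,hash)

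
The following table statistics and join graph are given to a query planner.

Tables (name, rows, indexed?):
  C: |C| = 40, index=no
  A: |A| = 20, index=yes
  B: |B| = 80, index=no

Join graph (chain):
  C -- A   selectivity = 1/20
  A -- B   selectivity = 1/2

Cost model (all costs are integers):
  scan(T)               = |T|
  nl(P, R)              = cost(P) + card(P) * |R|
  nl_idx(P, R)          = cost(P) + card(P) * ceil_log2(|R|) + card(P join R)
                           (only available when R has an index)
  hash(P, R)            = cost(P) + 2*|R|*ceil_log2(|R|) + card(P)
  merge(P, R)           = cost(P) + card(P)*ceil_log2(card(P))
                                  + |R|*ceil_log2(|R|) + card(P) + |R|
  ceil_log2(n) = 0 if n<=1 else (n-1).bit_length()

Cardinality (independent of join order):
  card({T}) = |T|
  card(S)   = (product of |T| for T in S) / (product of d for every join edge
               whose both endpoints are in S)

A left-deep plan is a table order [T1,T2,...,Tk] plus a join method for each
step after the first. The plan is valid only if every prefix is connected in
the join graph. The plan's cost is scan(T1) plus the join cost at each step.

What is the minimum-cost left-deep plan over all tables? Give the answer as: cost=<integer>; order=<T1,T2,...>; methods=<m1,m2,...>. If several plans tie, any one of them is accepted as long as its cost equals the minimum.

cost=1200; order=C,A,B; methods=hash,merge

Selinger DP (subsets sized 1..n):
  {C}: scan cost=40, card=40
  {A}: scan cost=20, card=20
  {B}: scan cost=80, card=80
  {AC}: card=40; try (A,hash)→280, (A,nl_idx)→280, (C,merge)→420, (A,merge)→440, (C,hash)→520, (C,nl)→820 …(+1); best=280 via (A,hash)
  {AB}: card=800; try (A,hash)→360, (B,merge)→780, (A,merge)→840, (B,hash)→1160, (A,nl_idx)→1280, (B,nl)→1620 …(+1); best=360 via (A,hash)
  {ABC}: card=1600; try (B,merge)→1200, (B,hash)→1440, (C,hash)→1640, (B,nl)→3480, (C,merge)→9440, (C,nl)→32360; best=1200 via (B,merge)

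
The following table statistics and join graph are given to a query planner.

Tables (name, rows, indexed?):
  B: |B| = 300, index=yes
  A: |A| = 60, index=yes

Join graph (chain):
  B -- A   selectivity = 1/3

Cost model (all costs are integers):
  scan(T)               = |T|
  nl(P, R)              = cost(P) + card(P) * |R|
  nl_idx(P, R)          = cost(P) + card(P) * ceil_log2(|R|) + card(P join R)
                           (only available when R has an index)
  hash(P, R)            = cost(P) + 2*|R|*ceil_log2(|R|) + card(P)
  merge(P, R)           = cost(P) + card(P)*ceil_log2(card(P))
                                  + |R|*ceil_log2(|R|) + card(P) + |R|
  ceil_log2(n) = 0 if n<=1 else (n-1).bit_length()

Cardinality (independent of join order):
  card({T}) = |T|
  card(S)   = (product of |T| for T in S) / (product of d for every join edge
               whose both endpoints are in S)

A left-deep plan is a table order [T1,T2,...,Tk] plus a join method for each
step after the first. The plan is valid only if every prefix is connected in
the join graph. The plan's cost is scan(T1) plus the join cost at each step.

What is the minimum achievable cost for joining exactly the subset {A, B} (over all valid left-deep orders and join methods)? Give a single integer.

1320

Selinger DP over subsets of {A,B}:
  {B}: scan cost=300, card=300
  {A}: scan cost=60, card=60
  {AB}: card=6000; try (A,hash)→1320, (B,merge)→3480, (A,merge)→3720, (B,hash)→5520, (B,nl_idx)→6600, (A,nl_idx)→8100 …(+2); best=1320 via (A,hash)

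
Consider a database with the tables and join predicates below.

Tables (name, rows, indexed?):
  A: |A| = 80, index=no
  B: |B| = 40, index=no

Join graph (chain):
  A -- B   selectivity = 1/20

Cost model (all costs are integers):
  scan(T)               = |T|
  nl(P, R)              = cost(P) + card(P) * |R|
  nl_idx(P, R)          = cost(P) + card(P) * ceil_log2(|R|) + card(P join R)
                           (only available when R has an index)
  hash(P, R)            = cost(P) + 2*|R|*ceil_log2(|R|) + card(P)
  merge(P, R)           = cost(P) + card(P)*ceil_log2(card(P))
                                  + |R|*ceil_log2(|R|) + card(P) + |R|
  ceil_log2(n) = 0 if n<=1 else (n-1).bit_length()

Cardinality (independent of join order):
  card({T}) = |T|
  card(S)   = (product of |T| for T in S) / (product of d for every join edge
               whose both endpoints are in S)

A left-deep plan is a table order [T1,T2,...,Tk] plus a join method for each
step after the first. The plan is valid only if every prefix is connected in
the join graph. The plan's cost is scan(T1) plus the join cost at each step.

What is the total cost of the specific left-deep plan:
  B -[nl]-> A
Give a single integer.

step 1: scan B: cost=40, card=40
step 2: join A via nl
    card(P join A) = 40*80/(20) = 160
    cost = 40 + 40*80 = 3240

3240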